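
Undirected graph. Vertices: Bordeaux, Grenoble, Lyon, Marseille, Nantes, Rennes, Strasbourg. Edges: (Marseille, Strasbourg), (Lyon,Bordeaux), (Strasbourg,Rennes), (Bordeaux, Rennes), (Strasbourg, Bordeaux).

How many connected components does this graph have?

3

From Bordeaux: component {Bordeaux, Lyon, Marseille, Rennes, Strasbourg}.
From Grenoble: component {Grenoble}.
From Nantes: component {Nantes}.
That's 3 components.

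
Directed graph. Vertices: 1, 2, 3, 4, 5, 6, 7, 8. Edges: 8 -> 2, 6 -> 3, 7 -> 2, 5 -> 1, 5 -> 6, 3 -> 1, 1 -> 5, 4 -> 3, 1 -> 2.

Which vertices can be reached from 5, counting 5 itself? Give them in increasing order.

1, 2, 3, 5, 6

Start at 5.
Its neighbours: 1, 6.
Then their neighbours: 2, 3.
Nothing further is reachable.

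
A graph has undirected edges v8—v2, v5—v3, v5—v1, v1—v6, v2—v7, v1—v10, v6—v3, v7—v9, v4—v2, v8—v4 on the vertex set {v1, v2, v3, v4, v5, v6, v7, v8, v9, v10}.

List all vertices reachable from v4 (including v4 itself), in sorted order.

Start at v4.
Its neighbours: v2, v8.
Then their neighbours: v7.
Then next layer: v9.
Nothing further is reachable.

v2, v4, v7, v8, v9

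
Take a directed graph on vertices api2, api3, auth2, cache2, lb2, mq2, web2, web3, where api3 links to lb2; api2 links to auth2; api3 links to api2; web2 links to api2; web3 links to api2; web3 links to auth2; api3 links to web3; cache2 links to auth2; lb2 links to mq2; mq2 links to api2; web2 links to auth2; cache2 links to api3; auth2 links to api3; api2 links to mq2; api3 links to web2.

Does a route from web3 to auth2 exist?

Yes

Explore from web3.
Distance 1: reach api2, auth2.
Found auth2.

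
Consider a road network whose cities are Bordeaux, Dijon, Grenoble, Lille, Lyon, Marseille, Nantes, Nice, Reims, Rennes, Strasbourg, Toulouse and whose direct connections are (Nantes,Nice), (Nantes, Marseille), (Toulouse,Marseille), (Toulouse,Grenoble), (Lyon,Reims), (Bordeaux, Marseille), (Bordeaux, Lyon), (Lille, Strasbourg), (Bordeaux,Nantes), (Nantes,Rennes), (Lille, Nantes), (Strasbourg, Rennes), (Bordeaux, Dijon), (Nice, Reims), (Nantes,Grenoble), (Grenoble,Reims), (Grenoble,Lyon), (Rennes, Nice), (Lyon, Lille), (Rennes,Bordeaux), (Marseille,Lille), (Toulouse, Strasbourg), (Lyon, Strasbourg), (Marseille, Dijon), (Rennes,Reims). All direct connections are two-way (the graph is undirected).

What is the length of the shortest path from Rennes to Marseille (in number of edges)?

Distance 0: Rennes.
Distance 1: Bordeaux, Nantes, Nice, Reims, Strasbourg.
Distance 2: Dijon, Grenoble, Lille, Lyon, Marseille, Toulouse — contains Marseille.

2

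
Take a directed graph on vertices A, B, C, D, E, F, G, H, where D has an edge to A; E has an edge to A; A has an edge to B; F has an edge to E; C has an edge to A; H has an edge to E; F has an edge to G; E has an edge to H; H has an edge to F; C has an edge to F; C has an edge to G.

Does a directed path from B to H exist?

No

B has no outgoing edges, so nothing is reachable from it.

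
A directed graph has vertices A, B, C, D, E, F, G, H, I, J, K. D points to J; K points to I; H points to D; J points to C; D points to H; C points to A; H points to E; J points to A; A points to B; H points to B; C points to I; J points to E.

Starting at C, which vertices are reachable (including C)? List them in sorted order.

Start at C.
Its neighbours: A, I.
Then their neighbours: B.
Nothing further is reachable.

A, B, C, I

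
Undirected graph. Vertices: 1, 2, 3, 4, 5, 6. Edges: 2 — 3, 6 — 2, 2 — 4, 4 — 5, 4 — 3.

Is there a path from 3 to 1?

Explore from 3.
Distance 1: reach 2, 4.
Distance 2: reach 5, 6.
The search is exhausted without reaching 1; it lies in a different component.

No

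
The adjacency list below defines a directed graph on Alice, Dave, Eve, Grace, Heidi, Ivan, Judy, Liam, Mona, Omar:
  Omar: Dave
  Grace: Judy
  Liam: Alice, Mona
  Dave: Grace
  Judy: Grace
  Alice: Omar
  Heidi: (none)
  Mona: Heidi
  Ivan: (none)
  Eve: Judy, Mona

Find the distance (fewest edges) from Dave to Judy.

Distance 0: Dave.
Distance 1: Grace.
Distance 2: Judy — contains Judy.

2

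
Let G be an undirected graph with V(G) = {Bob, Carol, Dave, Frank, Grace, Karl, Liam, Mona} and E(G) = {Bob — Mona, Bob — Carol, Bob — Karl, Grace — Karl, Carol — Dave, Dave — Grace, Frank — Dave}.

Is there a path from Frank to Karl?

Yes

Explore from Frank.
Distance 1: reach Dave.
Distance 2: reach Carol, Grace.
Distance 3: reach Bob, Karl.
Found Karl.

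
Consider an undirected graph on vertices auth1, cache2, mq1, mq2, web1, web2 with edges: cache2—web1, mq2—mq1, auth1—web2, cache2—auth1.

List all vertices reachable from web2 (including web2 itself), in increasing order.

auth1, cache2, web1, web2

Start at web2.
Its neighbours: auth1.
Then their neighbours: cache2.
Then next layer: web1.
Nothing further is reachable.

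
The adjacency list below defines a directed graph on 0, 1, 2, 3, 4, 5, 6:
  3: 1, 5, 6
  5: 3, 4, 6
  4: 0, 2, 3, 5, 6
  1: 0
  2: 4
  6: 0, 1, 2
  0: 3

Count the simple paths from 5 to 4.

3

5→3→6→2→4
5→4
5→6→2→4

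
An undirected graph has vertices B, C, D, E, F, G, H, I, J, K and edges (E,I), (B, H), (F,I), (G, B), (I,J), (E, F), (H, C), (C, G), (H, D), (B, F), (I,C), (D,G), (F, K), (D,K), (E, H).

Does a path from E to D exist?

Explore from E.
Distance 1: reach F, H, I.
Distance 2: reach B, C, D, J, K.
Found D.

Yes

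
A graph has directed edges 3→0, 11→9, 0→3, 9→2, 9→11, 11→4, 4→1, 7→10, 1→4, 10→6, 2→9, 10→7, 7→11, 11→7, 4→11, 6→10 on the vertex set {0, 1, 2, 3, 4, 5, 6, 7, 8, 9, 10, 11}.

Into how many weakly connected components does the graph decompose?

From 0: component {0, 3}.
From 1: component {1, 2, 4, 6, 7, 9, 10, 11}.
From 5: component {5}.
From 8: component {8}.
That's 4 components.

4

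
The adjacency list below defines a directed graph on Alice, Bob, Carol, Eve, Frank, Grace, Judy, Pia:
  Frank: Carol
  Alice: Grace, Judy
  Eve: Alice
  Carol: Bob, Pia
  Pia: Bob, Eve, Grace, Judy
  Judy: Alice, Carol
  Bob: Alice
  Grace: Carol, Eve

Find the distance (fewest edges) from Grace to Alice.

Distance 0: Grace.
Distance 1: Carol, Eve.
Distance 2: Alice, Bob, Pia — contains Alice.

2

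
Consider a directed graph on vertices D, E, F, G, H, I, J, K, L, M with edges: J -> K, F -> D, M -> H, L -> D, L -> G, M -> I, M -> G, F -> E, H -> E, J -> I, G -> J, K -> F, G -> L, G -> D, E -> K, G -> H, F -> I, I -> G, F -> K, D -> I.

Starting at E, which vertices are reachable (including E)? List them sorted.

D, E, F, G, H, I, J, K, L

Start at E.
Its neighbours: K.
Then their neighbours: F.
Then next layer: D, I.
Then next layer: G.
Then next layer: H, J, L.
Nothing further is reachable.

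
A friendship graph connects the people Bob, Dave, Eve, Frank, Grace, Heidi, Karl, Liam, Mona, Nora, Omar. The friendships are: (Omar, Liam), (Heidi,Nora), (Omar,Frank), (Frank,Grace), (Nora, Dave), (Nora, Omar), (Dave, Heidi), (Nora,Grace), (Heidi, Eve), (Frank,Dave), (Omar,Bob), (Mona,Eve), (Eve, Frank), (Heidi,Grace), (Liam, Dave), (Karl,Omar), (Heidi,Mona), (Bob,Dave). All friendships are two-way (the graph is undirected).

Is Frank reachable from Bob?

Yes

Explore from Bob.
Distance 1: reach Dave, Omar.
Distance 2: reach Frank, Heidi, Karl, Liam, Nora.
Found Frank.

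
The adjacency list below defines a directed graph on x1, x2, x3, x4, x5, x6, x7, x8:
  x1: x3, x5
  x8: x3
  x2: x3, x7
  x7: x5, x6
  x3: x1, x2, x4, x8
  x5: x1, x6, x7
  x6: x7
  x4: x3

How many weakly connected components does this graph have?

From x1: component {x1, x2, x3, x4, x5, x6, x7, x8}.
That's 1 component.

1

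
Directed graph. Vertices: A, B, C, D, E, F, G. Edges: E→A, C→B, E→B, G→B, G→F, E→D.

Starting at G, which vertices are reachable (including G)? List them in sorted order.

Start at G.
Its neighbours: B, F.
Nothing further is reachable.

B, F, G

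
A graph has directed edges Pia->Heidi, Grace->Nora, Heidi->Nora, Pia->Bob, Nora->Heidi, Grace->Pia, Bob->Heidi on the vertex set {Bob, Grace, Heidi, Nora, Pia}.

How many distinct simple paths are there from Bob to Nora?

1

Bob→Heidi→Nora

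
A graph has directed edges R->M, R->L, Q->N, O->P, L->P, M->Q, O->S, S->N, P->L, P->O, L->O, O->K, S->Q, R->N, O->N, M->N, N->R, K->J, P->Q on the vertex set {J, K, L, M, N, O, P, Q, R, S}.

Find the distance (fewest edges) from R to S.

Distance 0: R.
Distance 1: L, M, N.
Distance 2: O, P, Q.
Distance 3: K, S — contains S.

3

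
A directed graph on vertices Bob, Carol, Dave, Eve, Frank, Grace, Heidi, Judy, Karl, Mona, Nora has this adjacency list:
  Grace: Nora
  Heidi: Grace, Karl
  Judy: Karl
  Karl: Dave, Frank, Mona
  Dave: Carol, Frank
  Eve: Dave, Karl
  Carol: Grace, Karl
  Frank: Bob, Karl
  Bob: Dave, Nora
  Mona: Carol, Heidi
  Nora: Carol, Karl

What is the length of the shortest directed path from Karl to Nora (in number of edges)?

Distance 0: Karl.
Distance 1: Dave, Frank, Mona.
Distance 2: Bob, Carol, Heidi.
Distance 3: Grace, Nora — contains Nora.

3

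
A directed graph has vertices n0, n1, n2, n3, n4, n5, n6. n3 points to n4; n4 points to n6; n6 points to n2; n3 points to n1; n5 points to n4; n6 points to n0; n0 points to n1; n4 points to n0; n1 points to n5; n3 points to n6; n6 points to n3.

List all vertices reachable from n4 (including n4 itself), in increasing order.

Start at n4.
Its neighbours: n0, n6.
Then their neighbours: n1, n2, n3.
Then next layer: n5.
Every vertex is now reached.

n0, n1, n2, n3, n4, n5, n6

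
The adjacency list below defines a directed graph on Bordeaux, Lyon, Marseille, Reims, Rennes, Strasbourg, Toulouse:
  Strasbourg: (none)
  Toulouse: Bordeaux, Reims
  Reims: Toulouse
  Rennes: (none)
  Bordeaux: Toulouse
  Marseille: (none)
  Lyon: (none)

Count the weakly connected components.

5

From Bordeaux: component {Bordeaux, Reims, Toulouse}.
From Lyon: component {Lyon}.
From Marseille: component {Marseille}.
From Rennes: component {Rennes}.
From Strasbourg: component {Strasbourg}.
That's 5 components.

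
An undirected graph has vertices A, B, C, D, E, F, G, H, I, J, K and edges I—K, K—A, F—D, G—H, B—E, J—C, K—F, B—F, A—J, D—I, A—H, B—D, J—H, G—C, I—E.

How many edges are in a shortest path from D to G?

Distance 0: D.
Distance 1: B, F, I.
Distance 2: E, K.
Distance 3: A.
Distance 4: H, J.
Distance 5: C, G — contains G.

5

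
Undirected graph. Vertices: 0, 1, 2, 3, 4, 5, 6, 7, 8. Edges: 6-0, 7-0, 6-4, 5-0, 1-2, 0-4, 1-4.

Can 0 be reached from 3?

3 has no edges, so nothing is reachable from it.

No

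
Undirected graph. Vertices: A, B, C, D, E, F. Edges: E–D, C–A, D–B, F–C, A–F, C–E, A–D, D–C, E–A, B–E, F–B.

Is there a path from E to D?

Explore from E.
Distance 1: reach A, B, C, D.
Found D.

Yes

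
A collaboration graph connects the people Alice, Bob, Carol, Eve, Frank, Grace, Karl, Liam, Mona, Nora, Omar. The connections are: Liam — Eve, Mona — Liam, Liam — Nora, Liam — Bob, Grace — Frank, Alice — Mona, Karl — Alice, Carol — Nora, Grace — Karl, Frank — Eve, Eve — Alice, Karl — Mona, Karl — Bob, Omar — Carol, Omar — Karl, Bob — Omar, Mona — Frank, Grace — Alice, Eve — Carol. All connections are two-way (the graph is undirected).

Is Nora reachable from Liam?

Explore from Liam.
Distance 1: reach Bob, Eve, Mona, Nora.
Found Nora.

Yes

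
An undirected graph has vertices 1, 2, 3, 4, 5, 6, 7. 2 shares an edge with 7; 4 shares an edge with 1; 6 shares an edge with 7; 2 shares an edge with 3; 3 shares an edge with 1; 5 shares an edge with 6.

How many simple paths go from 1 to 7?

1

1–3–2–7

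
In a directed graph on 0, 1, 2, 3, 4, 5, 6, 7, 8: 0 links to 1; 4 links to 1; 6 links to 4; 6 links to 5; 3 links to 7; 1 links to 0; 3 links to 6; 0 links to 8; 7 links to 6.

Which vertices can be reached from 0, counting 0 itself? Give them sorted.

0, 1, 8

Start at 0.
Its neighbours: 1, 8.
Nothing further is reachable.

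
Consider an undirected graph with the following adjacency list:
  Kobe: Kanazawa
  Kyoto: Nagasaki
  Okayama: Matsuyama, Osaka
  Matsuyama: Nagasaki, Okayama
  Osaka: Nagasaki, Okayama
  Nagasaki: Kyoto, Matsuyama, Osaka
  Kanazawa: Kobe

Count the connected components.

From Kanazawa: component {Kanazawa, Kobe}.
From Kyoto: component {Kyoto, Matsuyama, Nagasaki, Okayama, Osaka}.
That's 2 components.

2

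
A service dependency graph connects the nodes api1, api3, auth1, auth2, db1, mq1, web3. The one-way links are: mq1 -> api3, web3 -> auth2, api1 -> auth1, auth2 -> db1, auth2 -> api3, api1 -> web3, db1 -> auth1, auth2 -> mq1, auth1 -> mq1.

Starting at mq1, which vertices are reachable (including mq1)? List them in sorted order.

Start at mq1.
Its neighbours: api3.
Nothing further is reachable.

api3, mq1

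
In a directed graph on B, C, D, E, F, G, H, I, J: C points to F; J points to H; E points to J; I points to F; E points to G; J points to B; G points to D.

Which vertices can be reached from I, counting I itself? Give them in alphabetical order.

Start at I.
Its neighbours: F.
Nothing further is reachable.

F, I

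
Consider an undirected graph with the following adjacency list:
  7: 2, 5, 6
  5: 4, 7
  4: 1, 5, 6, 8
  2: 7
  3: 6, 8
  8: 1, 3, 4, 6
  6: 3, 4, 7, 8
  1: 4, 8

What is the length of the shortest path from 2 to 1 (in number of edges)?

Distance 0: 2.
Distance 1: 7.
Distance 2: 5, 6.
Distance 3: 3, 4, 8.
Distance 4: 1 — contains 1.

4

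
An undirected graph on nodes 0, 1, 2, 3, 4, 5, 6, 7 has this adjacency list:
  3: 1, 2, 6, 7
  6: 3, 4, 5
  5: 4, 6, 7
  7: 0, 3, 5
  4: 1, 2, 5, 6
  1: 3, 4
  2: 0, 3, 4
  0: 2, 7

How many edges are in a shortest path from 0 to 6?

3

Distance 0: 0.
Distance 1: 2, 7.
Distance 2: 3, 4, 5.
Distance 3: 1, 6 — contains 6.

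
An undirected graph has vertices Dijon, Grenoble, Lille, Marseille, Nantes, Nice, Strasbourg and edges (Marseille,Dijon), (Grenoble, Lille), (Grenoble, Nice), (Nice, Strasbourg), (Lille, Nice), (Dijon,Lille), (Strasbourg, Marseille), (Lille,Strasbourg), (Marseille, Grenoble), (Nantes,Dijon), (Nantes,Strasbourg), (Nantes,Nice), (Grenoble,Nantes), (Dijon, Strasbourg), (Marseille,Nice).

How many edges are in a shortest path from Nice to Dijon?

Distance 0: Nice.
Distance 1: Grenoble, Lille, Marseille, Nantes, Strasbourg.
Distance 2: Dijon — contains Dijon.

2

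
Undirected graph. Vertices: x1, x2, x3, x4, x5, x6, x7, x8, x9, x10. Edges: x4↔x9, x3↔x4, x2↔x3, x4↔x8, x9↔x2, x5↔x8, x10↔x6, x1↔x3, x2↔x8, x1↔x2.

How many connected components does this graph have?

3

From x1: component {x1, x2, x3, x4, x5, x8, x9}.
From x6: component {x6, x10}.
From x7: component {x7}.
That's 3 components.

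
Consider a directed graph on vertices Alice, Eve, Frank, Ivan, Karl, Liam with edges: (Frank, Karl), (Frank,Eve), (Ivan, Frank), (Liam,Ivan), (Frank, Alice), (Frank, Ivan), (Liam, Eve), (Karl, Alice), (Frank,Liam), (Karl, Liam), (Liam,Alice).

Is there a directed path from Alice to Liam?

No

Alice has no outgoing edges, so nothing is reachable from it.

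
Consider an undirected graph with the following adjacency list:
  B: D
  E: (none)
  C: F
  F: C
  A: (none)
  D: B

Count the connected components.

From A: component {A}.
From B: component {B, D}.
From C: component {C, F}.
From E: component {E}.
That's 4 components.

4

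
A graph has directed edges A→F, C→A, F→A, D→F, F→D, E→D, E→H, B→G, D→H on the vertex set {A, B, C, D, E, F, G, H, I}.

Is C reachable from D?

Explore from D.
Distance 1: reach F, H.
Distance 2: reach A.
The search from D is exhausted; no directed path reaches C.

No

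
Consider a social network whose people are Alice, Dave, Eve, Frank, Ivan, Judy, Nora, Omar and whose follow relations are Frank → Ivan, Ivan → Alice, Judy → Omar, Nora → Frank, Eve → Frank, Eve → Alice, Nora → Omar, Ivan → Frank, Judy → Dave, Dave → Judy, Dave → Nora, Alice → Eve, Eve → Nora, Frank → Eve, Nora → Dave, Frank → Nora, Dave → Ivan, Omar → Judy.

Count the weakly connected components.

From Alice: component {Alice, Dave, Eve, Frank, Ivan, Judy, Nora, Omar}.
That's 1 component.

1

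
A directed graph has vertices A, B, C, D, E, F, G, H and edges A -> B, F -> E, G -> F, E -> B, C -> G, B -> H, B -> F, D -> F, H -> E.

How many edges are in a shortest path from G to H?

4

Distance 0: G.
Distance 1: F.
Distance 2: E.
Distance 3: B.
Distance 4: H — contains H.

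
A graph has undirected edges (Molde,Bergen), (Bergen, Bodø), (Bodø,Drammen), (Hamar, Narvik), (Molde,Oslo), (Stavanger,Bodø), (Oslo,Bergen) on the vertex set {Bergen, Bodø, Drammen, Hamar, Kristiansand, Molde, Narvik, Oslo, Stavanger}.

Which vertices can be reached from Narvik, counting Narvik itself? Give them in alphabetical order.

Start at Narvik.
Its neighbours: Hamar.
Nothing further is reachable.

Hamar, Narvik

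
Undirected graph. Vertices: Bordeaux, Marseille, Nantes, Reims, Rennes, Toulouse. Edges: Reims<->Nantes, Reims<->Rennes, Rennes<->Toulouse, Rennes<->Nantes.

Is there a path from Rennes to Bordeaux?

No

Explore from Rennes.
Distance 1: reach Nantes, Reims, Toulouse.
The search is exhausted without reaching Bordeaux; it lies in a different component.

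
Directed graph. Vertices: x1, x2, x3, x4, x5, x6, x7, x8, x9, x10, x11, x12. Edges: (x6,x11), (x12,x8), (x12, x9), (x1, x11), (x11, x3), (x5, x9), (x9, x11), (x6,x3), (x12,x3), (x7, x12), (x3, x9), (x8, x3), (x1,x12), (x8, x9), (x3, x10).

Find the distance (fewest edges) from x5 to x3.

3

Distance 0: x5.
Distance 1: x9.
Distance 2: x11.
Distance 3: x3 — contains x3.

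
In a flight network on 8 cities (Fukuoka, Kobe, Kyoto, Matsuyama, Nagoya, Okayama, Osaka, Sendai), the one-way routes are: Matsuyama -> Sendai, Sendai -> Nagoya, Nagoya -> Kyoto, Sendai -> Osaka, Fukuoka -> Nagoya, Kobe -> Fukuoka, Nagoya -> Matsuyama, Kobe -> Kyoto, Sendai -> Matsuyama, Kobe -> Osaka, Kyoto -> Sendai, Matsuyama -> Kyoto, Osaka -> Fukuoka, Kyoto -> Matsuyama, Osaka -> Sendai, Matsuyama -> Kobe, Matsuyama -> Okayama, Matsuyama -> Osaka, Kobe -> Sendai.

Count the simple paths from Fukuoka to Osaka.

Fukuoka→Nagoya→Kyoto→Matsuyama→Kobe→Osaka
Fukuoka→Nagoya→Kyoto→Matsuyama→Kobe→Sendai→Osaka
Fukuoka→Nagoya→Kyoto→Matsuyama→Osaka
Fukuoka→Nagoya→Kyoto→Matsuyama→Sendai→Osaka
Fukuoka→Nagoya→Kyoto→Sendai→Matsuyama→Kobe→Osaka
Fukuoka→Nagoya→Kyoto→Sendai→Matsuyama→Osaka
Fukuoka→Nagoya→Kyoto→Sendai→Osaka
Fukuoka→Nagoya→Matsuyama→Kobe→Kyoto→Sendai→Osaka
Fukuoka→Nagoya→Matsuyama→Kobe→Osaka
Fukuoka→Nagoya→Matsuyama→Kobe→Sendai→Osaka
Fukuoka→Nagoya→Matsuyama→Kyoto→Sendai→Osaka
Fukuoka→Nagoya→Matsuyama→Osaka
Fukuoka→Nagoya→Matsuyama→Sendai→Osaka

13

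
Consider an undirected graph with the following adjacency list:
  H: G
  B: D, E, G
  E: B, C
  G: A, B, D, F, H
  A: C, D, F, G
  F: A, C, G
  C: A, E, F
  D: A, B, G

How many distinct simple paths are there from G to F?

G–A–C–F
G–A–D–B–E–C–F
G–A–F
G–B–D–A–C–F
G–B–D–A–F
G–B–E–C–A–F
G–B–E–C–F
G–D–A–C–F
G–D–A–F
G–D–B–E–C–A–F
G–D–B–E–C–F
G–F

12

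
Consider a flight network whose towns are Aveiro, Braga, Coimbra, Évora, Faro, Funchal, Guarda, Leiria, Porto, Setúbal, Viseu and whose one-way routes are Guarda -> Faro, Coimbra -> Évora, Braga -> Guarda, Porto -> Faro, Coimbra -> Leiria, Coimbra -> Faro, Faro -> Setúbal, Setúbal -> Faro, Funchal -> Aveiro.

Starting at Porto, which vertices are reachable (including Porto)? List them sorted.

Start at Porto.
Its neighbours: Faro.
Then their neighbours: Setúbal.
Nothing further is reachable.

Faro, Porto, Setúbal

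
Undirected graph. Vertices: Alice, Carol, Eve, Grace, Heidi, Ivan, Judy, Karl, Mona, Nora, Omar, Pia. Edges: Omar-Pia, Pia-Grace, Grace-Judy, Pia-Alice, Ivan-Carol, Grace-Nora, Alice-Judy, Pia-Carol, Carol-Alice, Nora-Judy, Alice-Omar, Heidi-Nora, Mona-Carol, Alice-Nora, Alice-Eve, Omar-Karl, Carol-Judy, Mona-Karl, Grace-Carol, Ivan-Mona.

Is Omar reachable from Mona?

Explore from Mona.
Distance 1: reach Carol, Ivan, Karl.
Distance 2: reach Alice, Grace, Judy, Omar, Pia.
Found Omar.

Yes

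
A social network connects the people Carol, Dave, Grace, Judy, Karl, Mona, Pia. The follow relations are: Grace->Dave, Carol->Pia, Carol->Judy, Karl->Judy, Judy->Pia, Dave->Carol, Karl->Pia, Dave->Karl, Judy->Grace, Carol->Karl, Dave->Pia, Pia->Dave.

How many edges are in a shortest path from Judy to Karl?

3

Distance 0: Judy.
Distance 1: Grace, Pia.
Distance 2: Dave.
Distance 3: Carol, Karl — contains Karl.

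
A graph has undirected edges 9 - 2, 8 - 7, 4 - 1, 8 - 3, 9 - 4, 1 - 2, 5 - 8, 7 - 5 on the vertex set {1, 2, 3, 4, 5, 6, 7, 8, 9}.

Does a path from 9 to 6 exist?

Explore from 9.
Distance 1: reach 2, 4.
Distance 2: reach 1.
The search is exhausted without reaching 6; it lies in a different component.

No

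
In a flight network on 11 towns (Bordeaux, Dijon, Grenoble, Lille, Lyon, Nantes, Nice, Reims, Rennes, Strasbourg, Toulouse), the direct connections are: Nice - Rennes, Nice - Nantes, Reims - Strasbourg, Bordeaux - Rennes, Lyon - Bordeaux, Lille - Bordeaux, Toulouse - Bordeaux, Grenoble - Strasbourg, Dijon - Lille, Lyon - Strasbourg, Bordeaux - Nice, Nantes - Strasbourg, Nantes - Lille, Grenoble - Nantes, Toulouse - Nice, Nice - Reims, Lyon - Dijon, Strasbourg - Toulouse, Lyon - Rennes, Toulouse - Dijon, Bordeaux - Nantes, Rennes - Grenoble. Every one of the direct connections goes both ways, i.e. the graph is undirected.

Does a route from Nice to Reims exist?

Explore from Nice.
Distance 1: reach Bordeaux, Nantes, Reims, Rennes, Toulouse.
Found Reims.

Yes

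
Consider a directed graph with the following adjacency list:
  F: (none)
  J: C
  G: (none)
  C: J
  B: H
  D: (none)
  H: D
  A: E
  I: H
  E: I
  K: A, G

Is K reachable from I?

Explore from I.
Distance 1: reach H.
Distance 2: reach D.
The search from I is exhausted; no directed path reaches K.

No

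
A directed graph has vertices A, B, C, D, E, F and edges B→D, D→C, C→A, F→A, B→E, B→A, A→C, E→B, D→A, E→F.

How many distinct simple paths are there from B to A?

B→A
B→D→A
B→D→C→A
B→E→F→A

4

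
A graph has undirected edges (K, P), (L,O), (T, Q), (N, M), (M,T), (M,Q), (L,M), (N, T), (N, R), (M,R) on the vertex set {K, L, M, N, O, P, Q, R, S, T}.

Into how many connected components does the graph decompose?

From K: component {K, P}.
From L: component {L, M, N, O, Q, R, T}.
From S: component {S}.
That's 3 components.

3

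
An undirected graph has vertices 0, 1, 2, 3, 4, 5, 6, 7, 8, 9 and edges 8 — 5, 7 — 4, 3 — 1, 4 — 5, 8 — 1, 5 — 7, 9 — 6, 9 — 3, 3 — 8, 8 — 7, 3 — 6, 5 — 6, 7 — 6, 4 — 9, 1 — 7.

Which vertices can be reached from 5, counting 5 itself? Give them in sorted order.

1, 3, 4, 5, 6, 7, 8, 9

Start at 5.
Its neighbours: 4, 6, 7, 8.
Then their neighbours: 1, 3, 9.
Nothing further is reachable.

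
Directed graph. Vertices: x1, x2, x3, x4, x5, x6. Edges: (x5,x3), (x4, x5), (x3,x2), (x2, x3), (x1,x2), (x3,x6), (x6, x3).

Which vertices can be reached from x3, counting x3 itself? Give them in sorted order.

Start at x3.
Its neighbours: x2, x6.
Nothing further is reachable.

x2, x3, x6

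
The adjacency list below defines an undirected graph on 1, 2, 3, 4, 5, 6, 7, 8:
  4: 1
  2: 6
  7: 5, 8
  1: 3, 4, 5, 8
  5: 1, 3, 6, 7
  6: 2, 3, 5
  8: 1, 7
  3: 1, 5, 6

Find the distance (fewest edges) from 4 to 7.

3

Distance 0: 4.
Distance 1: 1.
Distance 2: 3, 5, 8.
Distance 3: 6, 7 — contains 7.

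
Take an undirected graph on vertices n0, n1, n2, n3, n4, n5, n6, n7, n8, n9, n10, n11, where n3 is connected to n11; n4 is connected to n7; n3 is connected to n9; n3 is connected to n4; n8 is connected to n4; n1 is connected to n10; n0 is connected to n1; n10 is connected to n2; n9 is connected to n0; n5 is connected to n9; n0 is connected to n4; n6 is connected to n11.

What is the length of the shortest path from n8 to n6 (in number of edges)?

4

Distance 0: n8.
Distance 1: n4.
Distance 2: n0, n3, n7.
Distance 3: n1, n9, n11.
Distance 4: n5, n6, n10 — contains n6.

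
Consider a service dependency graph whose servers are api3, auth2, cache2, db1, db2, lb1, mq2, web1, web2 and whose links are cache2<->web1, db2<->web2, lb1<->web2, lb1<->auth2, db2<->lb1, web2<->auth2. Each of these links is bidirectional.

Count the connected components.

From api3: component {api3}.
From auth2: component {auth2, db2, lb1, web2}.
From cache2: component {cache2, web1}.
From db1: component {db1}.
From mq2: component {mq2}.
That's 5 components.

5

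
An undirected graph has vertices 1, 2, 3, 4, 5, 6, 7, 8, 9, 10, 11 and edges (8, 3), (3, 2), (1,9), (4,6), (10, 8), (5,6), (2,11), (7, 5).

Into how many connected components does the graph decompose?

3

From 1: component {1, 9}.
From 2: component {2, 3, 8, 10, 11}.
From 4: component {4, 5, 6, 7}.
That's 3 components.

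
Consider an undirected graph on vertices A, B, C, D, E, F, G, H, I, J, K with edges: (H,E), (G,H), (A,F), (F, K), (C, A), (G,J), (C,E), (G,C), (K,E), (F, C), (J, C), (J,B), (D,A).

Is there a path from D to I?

Explore from D.
Distance 1: reach A.
Distance 2: reach C, F.
Distance 3: reach E, G, J, K.
Distance 4: reach B, H.
The search is exhausted without reaching I; it lies in a different component.

No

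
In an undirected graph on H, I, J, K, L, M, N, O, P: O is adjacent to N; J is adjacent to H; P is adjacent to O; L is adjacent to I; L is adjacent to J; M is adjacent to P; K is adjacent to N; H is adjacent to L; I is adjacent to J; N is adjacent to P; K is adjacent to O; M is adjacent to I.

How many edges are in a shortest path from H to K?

Distance 0: H.
Distance 1: J, L.
Distance 2: I.
Distance 3: M.
Distance 4: P.
Distance 5: N, O.
Distance 6: K — contains K.

6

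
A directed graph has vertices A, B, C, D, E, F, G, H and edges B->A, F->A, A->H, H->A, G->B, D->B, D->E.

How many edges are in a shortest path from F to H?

2

Distance 0: F.
Distance 1: A.
Distance 2: H — contains H.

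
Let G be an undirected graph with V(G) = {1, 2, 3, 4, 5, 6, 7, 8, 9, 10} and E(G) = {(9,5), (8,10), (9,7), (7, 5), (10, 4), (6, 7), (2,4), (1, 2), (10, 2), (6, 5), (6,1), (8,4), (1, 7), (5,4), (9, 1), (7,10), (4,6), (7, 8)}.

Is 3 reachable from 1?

No

Explore from 1.
Distance 1: reach 2, 6, 7, 9.
Distance 2: reach 4, 5, 8, 10.
The search is exhausted without reaching 3; it lies in a different component.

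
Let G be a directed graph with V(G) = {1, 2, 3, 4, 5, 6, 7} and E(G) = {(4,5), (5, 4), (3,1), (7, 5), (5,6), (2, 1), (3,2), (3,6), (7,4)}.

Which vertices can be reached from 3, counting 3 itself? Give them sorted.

1, 2, 3, 6

Start at 3.
Its neighbours: 1, 2, 6.
Nothing further is reachable.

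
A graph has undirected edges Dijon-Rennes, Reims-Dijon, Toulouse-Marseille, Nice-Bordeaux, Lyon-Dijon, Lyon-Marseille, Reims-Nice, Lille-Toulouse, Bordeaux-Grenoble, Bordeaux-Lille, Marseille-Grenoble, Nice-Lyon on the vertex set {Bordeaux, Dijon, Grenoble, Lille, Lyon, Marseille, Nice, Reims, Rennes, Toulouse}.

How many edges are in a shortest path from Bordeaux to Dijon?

3

Distance 0: Bordeaux.
Distance 1: Grenoble, Lille, Nice.
Distance 2: Lyon, Marseille, Reims, Toulouse.
Distance 3: Dijon — contains Dijon.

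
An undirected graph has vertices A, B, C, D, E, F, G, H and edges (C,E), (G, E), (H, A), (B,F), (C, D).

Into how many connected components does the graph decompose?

From A: component {A, H}.
From B: component {B, F}.
From C: component {C, D, E, G}.
That's 3 components.

3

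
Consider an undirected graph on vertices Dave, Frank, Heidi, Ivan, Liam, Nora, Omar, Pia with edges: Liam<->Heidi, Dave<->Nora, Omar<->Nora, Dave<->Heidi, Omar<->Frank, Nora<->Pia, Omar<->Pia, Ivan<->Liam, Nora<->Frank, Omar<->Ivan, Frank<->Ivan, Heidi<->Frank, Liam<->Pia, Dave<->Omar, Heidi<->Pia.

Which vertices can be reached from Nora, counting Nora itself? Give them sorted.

Start at Nora.
Its neighbours: Dave, Frank, Omar, Pia.
Then their neighbours: Heidi, Ivan, Liam.
Every vertex is now reached.

Dave, Frank, Heidi, Ivan, Liam, Nora, Omar, Pia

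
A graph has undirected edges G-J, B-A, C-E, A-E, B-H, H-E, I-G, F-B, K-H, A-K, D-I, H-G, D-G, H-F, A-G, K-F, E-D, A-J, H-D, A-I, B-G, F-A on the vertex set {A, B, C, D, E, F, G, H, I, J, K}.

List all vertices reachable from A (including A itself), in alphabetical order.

A, B, C, D, E, F, G, H, I, J, K

Start at A.
Its neighbours: B, E, F, G, I, J, K.
Then their neighbours: C, D, H.
Every vertex is now reached.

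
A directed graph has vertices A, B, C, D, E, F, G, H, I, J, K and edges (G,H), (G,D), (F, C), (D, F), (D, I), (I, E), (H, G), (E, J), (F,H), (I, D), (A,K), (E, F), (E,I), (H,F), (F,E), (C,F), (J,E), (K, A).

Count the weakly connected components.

3

From A: component {A, K}.
From B: component {B}.
From C: component {C, D, E, F, G, H, I, J}.
That's 3 components.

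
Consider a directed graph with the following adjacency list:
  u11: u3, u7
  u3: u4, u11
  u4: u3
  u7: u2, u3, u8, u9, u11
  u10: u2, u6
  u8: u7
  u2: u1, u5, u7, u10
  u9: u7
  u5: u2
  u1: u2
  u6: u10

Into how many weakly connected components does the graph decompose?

1

From u1: component {u1, u2, u3, u4, u5, u6, u7, u8, u9, u10, u11}.
That's 1 component.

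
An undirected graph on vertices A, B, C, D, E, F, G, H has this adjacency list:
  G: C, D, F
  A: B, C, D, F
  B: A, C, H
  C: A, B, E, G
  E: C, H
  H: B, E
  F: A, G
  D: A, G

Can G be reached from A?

Yes

Explore from A.
Distance 1: reach B, C, D, F.
Distance 2: reach E, G, H.
Found G.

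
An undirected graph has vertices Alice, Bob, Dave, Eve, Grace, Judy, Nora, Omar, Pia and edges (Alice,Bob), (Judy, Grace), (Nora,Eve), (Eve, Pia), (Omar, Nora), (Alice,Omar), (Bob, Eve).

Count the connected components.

From Alice: component {Alice, Bob, Eve, Nora, Omar, Pia}.
From Dave: component {Dave}.
From Grace: component {Grace, Judy}.
That's 3 components.

3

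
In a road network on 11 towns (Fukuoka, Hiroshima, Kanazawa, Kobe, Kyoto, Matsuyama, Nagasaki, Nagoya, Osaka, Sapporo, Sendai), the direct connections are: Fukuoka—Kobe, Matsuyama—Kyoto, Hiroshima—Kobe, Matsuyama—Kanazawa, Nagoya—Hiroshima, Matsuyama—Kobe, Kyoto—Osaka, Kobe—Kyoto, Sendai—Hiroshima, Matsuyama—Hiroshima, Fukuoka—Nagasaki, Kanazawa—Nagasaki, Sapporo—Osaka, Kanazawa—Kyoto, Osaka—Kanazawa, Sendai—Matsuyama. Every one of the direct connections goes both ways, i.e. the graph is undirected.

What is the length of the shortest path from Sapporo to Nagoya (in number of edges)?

5

Distance 0: Sapporo.
Distance 1: Osaka.
Distance 2: Kanazawa, Kyoto.
Distance 3: Kobe, Matsuyama, Nagasaki.
Distance 4: Fukuoka, Hiroshima, Sendai.
Distance 5: Nagoya — contains Nagoya.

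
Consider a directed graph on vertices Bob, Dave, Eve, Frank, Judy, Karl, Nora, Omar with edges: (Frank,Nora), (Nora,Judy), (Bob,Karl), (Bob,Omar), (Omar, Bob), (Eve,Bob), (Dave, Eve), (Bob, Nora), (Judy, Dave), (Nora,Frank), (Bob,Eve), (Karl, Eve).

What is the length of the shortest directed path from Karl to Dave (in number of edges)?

5

Distance 0: Karl.
Distance 1: Eve.
Distance 2: Bob.
Distance 3: Nora, Omar.
Distance 4: Frank, Judy.
Distance 5: Dave — contains Dave.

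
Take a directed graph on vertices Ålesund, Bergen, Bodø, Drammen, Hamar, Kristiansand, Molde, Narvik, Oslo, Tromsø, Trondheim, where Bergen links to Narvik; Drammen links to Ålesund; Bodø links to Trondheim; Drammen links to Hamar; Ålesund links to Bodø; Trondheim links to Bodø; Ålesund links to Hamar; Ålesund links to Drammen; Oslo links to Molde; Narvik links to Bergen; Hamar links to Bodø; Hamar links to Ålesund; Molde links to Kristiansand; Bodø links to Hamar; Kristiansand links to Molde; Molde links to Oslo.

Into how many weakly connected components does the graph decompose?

From Ålesund: component {Ålesund, Bodø, Drammen, Hamar, Trondheim}.
From Bergen: component {Bergen, Narvik}.
From Kristiansand: component {Kristiansand, Molde, Oslo}.
From Tromsø: component {Tromsø}.
That's 4 components.

4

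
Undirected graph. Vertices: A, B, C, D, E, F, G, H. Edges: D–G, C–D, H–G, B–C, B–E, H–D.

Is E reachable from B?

Explore from B.
Distance 1: reach C, E.
Found E.

Yes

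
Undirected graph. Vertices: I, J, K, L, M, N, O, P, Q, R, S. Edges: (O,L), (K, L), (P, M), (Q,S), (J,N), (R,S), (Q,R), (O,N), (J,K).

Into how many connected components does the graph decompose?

4

From I: component {I}.
From J: component {J, K, L, N, O}.
From M: component {M, P}.
From Q: component {Q, R, S}.
That's 4 components.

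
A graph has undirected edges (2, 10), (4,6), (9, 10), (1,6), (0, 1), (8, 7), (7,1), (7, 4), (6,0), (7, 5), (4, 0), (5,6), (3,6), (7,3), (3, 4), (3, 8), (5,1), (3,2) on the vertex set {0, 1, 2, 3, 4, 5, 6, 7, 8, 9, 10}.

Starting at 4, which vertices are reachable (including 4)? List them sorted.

Start at 4.
Its neighbours: 0, 3, 6, 7.
Then their neighbours: 1, 2, 5, 8.
Then next layer: 10.
Then next layer: 9.
Every vertex is now reached.

0, 1, 2, 3, 4, 5, 6, 7, 8, 9, 10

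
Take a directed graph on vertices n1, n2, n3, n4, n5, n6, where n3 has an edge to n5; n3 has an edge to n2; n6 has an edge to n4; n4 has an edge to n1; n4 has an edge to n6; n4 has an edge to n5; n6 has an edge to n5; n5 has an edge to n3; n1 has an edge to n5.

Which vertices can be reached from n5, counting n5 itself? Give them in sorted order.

n2, n3, n5

Start at n5.
Its neighbours: n3.
Then their neighbours: n2.
Nothing further is reachable.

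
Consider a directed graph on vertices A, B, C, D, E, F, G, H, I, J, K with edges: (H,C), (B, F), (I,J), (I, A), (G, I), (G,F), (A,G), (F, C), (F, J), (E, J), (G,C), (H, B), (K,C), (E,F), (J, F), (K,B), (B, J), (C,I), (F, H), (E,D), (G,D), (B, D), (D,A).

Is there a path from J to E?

No

Explore from J.
Distance 1: reach F.
Distance 2: reach C, H.
Distance 3: reach B, I.
Distance 4: reach A, D.
Distance 5: reach G.
The search from J is exhausted; no directed path reaches E.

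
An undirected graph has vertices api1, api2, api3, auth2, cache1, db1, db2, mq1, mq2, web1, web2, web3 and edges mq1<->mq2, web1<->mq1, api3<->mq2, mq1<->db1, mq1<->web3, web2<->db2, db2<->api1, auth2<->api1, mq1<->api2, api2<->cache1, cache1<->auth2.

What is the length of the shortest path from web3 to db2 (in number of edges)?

Distance 0: web3.
Distance 1: mq1.
Distance 2: api2, db1, mq2, web1.
Distance 3: api3, cache1.
Distance 4: auth2.
Distance 5: api1.
Distance 6: db2 — contains db2.

6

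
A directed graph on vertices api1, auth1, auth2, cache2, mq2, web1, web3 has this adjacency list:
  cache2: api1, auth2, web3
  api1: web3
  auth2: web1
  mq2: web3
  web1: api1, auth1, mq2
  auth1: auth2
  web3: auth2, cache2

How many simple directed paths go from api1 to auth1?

2

api1→web3→auth2→web1→auth1
api1→web3→cache2→auth2→web1→auth1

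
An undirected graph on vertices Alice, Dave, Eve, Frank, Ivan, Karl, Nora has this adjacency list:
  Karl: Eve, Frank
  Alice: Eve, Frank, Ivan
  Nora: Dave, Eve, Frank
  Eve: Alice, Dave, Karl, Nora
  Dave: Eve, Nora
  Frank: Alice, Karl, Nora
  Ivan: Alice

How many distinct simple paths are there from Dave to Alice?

7

Dave–Eve–Alice
Dave–Eve–Karl–Frank–Alice
Dave–Eve–Nora–Frank–Alice
Dave–Nora–Eve–Alice
Dave–Nora–Eve–Karl–Frank–Alice
Dave–Nora–Frank–Alice
Dave–Nora–Frank–Karl–Eve–Alice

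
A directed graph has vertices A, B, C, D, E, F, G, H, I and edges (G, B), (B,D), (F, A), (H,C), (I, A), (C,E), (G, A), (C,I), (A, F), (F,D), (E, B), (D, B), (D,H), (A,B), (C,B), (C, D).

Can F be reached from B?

Explore from B.
Distance 1: reach D.
Distance 2: reach H.
Distance 3: reach C.
Distance 4: reach E, I.
Distance 5: reach A.
Distance 6: reach F.
Found F.

Yes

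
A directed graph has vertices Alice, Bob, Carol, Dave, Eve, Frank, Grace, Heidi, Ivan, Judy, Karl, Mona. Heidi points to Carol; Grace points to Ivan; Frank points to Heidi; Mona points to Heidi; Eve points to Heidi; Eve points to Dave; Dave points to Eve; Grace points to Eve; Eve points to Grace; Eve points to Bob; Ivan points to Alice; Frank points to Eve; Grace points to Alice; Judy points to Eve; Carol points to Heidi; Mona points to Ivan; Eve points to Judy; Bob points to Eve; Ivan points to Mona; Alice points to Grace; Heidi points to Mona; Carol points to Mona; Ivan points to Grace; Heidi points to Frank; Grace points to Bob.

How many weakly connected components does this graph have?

From Alice: component {Alice, Bob, Carol, Dave, Eve, Frank, Grace, Heidi, Ivan, Judy, Mona}.
From Karl: component {Karl}.
That's 2 components.

2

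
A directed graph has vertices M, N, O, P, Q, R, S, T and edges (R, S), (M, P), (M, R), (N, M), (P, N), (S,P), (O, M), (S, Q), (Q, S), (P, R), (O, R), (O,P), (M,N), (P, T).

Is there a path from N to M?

Explore from N.
Distance 1: reach M.
Found M.

Yes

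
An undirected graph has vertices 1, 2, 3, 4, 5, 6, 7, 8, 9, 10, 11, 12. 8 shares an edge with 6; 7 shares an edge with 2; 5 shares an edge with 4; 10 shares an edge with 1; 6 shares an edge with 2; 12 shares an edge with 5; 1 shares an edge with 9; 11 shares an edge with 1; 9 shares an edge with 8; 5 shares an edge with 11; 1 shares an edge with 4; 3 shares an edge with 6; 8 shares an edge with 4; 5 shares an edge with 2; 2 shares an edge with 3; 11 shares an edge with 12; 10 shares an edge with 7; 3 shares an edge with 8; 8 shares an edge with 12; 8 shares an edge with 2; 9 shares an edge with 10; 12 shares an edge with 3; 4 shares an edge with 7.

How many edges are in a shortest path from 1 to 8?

2

Distance 0: 1.
Distance 1: 4, 9, 10, 11.
Distance 2: 5, 7, 8, 12 — contains 8.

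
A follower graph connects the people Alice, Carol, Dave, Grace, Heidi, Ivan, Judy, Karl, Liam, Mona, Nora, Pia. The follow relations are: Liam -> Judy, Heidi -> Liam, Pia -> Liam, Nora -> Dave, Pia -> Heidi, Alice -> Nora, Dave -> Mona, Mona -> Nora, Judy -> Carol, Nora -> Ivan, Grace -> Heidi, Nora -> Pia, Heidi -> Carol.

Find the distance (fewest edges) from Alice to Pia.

Distance 0: Alice.
Distance 1: Nora.
Distance 2: Dave, Ivan, Pia — contains Pia.

2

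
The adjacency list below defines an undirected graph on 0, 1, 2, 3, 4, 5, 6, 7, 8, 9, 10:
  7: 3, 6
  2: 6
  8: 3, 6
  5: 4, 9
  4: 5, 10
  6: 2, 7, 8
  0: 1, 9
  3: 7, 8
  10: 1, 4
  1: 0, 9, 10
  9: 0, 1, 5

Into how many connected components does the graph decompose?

From 0: component {0, 1, 4, 5, 9, 10}.
From 2: component {2, 3, 6, 7, 8}.
That's 2 components.

2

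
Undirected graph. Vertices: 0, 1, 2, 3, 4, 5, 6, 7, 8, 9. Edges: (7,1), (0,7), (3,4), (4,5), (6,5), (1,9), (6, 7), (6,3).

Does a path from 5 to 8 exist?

No

Explore from 5.
Distance 1: reach 4, 6.
Distance 2: reach 3, 7.
Distance 3: reach 0, 1.
Distance 4: reach 9.
The search is exhausted without reaching 8; it lies in a different component.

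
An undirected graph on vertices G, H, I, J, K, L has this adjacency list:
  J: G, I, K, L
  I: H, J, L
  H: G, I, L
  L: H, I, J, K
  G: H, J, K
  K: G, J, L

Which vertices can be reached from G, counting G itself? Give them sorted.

G, H, I, J, K, L

Start at G.
Its neighbours: H, J, K.
Then their neighbours: I, L.
Every vertex is now reached.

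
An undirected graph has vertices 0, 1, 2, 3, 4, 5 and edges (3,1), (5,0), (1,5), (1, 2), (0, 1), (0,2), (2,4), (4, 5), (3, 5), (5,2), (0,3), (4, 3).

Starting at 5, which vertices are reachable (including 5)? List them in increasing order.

Start at 5.
Its neighbours: 0, 1, 2, 3, 4.
Every vertex is now reached.

0, 1, 2, 3, 4, 5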